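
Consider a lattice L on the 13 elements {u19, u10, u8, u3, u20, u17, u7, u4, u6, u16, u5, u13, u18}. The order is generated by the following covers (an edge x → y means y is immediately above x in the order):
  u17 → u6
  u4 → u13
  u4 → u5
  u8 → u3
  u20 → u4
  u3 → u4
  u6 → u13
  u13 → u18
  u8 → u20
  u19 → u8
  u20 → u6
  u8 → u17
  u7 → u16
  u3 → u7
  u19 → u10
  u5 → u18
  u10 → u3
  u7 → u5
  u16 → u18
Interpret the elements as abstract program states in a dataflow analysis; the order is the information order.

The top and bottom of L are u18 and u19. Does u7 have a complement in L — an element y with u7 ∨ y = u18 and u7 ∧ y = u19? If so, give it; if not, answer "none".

none

For every candidate y, either u7 ∨ y ≠ u18 or u7 ∧ y ≠ u19; no complement exists.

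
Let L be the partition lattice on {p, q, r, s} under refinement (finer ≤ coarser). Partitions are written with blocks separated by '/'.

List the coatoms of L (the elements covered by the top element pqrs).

The coatoms are exactly the elements covered by pqrs: p/qrs, pq/rs, pqr/s, pqs/r, pr/qs, prs/q, ps/qr.

p/qrs, pq/rs, pqr/s, pqs/r, pr/qs, prs/q, ps/qr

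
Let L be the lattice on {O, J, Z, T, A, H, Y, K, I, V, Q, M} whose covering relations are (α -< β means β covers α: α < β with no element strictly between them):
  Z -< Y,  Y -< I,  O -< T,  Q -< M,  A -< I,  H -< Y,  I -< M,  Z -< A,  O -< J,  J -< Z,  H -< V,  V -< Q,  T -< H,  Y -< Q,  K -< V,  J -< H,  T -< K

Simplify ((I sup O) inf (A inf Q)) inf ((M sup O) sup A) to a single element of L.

Z

I ∨ O = I
A ∧ Q = Z
I ∧ Z = Z
M ∨ O = M
M ∨ A = M
Z ∧ M = Z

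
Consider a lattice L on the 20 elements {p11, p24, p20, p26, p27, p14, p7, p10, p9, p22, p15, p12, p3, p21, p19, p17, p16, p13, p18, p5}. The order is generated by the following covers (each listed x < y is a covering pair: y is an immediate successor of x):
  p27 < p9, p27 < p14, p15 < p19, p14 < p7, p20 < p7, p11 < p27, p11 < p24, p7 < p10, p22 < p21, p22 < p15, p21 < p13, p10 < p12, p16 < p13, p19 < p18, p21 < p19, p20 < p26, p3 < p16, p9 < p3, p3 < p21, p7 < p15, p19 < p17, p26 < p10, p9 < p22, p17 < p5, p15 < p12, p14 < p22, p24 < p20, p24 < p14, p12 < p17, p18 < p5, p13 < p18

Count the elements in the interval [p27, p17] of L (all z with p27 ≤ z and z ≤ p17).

The interval [p27, p17] = {p10, p12, p14, p15, p17, p19, p21, p22, p27, p3, p7, p9}, which has 12 elements.

12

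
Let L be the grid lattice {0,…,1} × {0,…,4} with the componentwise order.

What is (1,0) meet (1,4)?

Common lower bounds of {(1,0), (1,4)}: (0,0), (1,0).
The greatest among these is (1,0).

(1,0)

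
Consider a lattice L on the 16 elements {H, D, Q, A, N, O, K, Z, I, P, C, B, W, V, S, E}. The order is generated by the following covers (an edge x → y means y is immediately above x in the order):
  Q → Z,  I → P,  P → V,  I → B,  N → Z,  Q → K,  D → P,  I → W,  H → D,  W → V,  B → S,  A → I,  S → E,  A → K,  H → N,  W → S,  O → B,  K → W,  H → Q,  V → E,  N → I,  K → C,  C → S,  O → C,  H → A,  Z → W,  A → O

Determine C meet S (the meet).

Common lower bounds of {C, S}: A, C, H, K, O, Q.
The greatest among these is C.

C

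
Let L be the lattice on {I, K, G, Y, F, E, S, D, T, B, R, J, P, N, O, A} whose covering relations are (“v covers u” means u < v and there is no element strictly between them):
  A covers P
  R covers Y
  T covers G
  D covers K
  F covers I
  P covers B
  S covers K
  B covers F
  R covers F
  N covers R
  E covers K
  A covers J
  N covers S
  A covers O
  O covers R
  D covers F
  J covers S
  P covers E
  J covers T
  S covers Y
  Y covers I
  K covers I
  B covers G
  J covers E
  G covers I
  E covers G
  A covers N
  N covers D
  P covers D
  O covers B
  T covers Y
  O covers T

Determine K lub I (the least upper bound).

Common upper bounds of {K, I}: A, D, E, J, K, N, P, S.
The least among these is K.

K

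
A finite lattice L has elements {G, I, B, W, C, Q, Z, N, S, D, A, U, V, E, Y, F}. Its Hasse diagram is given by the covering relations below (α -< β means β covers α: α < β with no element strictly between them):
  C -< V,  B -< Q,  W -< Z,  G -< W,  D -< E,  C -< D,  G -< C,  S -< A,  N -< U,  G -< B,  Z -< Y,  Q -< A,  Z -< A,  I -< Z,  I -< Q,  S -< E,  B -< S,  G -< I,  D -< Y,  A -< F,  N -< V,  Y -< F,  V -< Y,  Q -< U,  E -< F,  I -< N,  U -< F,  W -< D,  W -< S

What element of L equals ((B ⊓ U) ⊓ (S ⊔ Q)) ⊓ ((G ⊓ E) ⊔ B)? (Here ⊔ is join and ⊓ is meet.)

B

B ∧ U = B
S ∨ Q = A
B ∧ A = B
G ∧ E = G
G ∨ B = B
B ∧ B = B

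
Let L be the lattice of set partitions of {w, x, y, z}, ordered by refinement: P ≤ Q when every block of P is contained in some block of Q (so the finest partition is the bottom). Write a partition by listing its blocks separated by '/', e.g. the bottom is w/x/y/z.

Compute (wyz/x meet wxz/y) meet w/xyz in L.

wyz/x ∧ wxz/y = wz/x/y
wz/x/y ∧ w/xyz = w/x/y/z

w/x/y/z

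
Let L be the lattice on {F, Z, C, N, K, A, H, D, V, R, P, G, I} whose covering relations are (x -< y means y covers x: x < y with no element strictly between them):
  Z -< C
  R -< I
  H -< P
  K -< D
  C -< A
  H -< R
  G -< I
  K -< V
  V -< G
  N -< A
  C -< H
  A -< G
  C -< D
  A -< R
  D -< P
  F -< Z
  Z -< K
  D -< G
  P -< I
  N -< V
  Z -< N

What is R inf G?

A

Common lower bounds of {R, G}: A, C, F, N, Z.
The greatest among these is A.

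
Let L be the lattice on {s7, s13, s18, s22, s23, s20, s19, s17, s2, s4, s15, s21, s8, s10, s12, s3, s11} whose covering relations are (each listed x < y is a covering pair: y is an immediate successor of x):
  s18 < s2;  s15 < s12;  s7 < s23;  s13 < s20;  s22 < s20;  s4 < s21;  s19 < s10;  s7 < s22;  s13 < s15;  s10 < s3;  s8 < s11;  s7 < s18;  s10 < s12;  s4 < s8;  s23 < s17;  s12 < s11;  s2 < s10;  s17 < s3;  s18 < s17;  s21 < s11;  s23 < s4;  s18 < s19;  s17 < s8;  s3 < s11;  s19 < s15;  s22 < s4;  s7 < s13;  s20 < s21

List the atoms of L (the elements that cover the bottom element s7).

The atoms are exactly the elements that cover s7: s13, s18, s22, s23.

s13, s18, s22, s23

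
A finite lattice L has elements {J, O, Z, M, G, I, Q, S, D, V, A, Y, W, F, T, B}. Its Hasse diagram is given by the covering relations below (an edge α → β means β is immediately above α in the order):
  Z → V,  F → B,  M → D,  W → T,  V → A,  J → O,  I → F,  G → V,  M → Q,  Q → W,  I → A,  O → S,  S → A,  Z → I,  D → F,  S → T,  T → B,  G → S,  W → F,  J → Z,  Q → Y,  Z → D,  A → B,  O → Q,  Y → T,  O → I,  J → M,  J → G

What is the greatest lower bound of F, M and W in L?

Common lower bounds of {F, M, W}: J, M.
The greatest among these is M.

M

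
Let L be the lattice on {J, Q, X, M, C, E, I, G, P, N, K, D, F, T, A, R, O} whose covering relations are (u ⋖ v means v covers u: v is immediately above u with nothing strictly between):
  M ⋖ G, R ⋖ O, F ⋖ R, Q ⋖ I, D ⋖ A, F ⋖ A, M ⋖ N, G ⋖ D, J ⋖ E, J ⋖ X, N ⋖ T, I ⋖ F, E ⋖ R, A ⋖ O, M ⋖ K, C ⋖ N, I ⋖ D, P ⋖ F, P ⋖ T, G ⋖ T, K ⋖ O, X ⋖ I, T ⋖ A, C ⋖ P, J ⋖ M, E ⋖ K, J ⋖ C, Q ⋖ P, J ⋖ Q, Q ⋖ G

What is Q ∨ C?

Common upper bounds of {Q, C}: A, F, O, P, R, T.
The least among these is P.

P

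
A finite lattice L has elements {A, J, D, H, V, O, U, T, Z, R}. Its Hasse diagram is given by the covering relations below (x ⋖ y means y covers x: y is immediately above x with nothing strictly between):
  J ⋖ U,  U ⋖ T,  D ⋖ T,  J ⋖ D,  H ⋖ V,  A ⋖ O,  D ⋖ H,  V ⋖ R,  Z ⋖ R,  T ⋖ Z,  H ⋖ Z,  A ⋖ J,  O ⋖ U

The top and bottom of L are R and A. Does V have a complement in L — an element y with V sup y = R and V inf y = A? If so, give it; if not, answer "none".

O

Need y with V ∨ y = R and V ∧ y = A.
Checking each element gives: O.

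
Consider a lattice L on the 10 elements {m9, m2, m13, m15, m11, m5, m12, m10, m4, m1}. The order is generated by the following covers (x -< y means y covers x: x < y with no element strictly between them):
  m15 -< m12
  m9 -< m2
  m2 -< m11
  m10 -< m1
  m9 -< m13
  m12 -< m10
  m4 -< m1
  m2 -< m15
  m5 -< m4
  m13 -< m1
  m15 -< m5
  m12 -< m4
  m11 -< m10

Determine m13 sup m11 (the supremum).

m1

Common upper bounds of {m13, m11}: m1.
The least among these is m1.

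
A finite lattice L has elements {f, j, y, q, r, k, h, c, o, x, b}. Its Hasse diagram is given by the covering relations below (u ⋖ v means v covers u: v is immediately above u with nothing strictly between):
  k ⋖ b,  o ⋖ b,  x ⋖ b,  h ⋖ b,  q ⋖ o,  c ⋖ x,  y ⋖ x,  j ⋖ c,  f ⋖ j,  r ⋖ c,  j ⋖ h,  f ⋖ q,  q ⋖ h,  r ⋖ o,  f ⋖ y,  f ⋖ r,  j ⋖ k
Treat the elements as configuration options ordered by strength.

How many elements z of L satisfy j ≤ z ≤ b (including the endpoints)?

6

The interval [j, b] = {b, c, h, j, k, x}, which has 6 elements.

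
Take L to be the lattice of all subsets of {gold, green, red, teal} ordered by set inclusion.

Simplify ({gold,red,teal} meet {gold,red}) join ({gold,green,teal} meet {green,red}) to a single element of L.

{gold,red,teal} ∧ {gold,red} = {gold,red}
{gold,green,teal} ∧ {green,red} = {green}
{gold,red} ∨ {green} = {gold,green,red}

{gold,green,red}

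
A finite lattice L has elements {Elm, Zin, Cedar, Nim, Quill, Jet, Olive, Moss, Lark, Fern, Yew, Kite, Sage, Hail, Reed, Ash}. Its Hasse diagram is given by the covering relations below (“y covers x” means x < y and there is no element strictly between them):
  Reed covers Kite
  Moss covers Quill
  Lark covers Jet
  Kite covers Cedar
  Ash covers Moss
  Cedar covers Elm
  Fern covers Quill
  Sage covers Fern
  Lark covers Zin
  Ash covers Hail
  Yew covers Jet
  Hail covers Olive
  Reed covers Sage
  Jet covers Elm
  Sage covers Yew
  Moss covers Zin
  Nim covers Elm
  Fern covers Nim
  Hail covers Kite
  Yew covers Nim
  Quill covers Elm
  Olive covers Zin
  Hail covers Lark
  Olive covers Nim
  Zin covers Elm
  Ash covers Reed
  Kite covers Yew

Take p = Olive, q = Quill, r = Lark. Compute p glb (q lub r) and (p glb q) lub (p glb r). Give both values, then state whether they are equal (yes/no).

Olive; Zin; no

q lub r = Ash, so p glb (q lub r) = Olive glb Ash = Olive.
p glb q = Elm and p glb r = Zin, so (p glb q) lub (p glb r) = Elm lub Zin = Zin.
Equal: no.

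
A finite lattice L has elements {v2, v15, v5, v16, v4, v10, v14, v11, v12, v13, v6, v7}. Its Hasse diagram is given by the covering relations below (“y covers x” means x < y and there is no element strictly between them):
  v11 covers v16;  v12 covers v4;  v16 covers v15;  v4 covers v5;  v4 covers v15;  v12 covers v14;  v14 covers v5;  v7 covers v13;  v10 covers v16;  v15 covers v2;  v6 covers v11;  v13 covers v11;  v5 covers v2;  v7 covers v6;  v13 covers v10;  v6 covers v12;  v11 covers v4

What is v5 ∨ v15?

v4

Common upper bounds of {v5, v15}: v11, v12, v13, v4, v6, v7.
The least among these is v4.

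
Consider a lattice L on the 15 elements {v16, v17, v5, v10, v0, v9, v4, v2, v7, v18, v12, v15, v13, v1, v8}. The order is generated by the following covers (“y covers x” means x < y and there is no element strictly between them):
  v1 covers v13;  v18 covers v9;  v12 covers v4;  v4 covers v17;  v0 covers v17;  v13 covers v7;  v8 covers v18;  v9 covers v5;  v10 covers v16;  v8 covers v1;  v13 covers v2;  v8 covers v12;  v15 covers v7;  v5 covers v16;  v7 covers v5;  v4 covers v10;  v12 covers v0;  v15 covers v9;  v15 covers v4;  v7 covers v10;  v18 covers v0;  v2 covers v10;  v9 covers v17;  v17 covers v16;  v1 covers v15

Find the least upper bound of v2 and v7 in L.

v13

Common upper bounds of {v2, v7}: v1, v13, v8.
The least among these is v13.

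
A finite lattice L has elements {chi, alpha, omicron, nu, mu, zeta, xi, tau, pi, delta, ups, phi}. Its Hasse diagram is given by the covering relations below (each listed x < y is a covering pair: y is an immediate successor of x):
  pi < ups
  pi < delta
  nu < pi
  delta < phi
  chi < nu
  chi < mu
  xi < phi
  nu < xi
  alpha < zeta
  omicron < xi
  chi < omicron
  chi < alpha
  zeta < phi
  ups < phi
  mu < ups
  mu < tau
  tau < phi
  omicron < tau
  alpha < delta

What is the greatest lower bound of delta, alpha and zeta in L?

Common lower bounds of {delta, alpha, zeta}: alpha, chi.
The greatest among these is alpha.

alpha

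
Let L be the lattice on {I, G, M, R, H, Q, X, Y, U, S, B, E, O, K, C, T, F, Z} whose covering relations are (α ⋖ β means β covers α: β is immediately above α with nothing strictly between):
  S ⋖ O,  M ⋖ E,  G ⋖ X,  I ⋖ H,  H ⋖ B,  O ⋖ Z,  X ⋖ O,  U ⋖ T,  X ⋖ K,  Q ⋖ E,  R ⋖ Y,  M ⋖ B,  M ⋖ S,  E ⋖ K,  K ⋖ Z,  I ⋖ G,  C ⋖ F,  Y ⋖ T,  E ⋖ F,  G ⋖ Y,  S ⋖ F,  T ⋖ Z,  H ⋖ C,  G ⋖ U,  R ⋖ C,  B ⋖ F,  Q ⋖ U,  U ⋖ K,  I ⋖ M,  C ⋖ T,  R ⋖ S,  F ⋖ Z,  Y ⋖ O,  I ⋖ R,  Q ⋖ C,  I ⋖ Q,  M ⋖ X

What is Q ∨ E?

E

Common upper bounds of {Q, E}: E, F, K, Z.
The least among these is E.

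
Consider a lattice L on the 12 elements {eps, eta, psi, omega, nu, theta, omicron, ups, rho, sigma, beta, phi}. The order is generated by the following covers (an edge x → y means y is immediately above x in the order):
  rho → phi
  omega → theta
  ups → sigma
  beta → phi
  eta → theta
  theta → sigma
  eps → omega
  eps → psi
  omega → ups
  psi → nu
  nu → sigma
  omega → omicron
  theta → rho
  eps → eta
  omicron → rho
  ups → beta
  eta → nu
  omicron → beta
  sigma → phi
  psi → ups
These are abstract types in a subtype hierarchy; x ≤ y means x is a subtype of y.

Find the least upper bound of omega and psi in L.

ups

Common upper bounds of {omega, psi}: beta, phi, sigma, ups.
The least among these is ups.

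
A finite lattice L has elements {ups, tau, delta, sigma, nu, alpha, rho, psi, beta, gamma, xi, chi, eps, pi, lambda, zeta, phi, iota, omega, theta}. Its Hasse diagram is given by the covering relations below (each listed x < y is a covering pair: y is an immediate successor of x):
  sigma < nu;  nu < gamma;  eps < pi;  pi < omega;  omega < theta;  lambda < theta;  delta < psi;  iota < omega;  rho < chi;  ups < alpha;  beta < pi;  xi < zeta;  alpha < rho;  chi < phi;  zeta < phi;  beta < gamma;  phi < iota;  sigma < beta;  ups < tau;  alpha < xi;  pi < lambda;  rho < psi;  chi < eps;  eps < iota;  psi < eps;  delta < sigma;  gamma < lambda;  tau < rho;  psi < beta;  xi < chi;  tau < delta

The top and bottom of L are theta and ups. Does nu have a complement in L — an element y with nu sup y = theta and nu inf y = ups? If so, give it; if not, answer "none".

Need y with nu ∨ y = theta and nu ∧ y = ups.
Checking each element gives: zeta.

zeta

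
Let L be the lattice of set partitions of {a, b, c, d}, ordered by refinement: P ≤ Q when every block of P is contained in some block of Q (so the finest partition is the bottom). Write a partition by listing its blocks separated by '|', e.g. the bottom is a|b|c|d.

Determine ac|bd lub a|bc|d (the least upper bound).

The join of ac|bd and a|bc|d merges any blocks that overlap across the partitions, giving abcd.

abcd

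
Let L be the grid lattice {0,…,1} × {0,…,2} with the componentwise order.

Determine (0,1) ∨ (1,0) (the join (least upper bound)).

(1,1)

In a product of chains, the join is componentwise max, giving (1,1).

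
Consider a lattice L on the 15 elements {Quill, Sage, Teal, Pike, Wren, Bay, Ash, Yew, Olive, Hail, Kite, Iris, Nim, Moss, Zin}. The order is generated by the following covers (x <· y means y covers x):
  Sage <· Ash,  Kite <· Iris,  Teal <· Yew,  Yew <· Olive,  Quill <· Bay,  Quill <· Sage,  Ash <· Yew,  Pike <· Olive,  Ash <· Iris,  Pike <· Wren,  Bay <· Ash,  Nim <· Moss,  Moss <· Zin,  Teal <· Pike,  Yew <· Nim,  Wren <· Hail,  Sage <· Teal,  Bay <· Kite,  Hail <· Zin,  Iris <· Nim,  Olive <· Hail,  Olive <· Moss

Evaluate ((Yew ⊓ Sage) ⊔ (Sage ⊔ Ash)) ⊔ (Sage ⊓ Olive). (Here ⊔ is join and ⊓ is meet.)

Ash

Yew ∧ Sage = Sage
Sage ∨ Ash = Ash
Sage ∨ Ash = Ash
Sage ∧ Olive = Sage
Ash ∨ Sage = Ash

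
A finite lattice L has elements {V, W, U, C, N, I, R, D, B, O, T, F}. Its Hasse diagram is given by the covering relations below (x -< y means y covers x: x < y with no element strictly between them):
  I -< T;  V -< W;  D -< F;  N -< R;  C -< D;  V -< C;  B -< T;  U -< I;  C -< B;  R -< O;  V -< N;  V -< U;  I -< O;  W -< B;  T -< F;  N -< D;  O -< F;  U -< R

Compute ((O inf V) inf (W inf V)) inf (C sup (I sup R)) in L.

O ∧ V = V
W ∧ V = V
V ∧ V = V
I ∨ R = O
C ∨ O = F
V ∧ F = V

V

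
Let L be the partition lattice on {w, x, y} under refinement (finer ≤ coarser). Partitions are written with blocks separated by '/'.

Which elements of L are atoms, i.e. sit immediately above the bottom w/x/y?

The atoms are exactly the elements that cover w/x/y: w/xy, wx/y, wy/x.

w/xy, wx/y, wy/x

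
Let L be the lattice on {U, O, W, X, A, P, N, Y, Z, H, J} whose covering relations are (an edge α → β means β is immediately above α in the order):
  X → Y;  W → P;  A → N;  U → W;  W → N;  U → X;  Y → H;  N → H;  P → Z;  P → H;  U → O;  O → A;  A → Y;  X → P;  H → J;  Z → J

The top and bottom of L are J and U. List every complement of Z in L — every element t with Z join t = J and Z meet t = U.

A, O

Need t with Z ∨ t = J and Z ∧ t = U.
Checking each element gives: A, O.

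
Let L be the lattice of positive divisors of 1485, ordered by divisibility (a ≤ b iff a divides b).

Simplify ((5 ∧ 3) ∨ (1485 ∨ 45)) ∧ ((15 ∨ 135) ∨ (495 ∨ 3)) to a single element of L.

5 ∧ 3 = 1
1485 ∨ 45 = 1485
1 ∨ 1485 = 1485
15 ∨ 135 = 135
495 ∨ 3 = 495
135 ∨ 495 = 1485
1485 ∧ 1485 = 1485

1485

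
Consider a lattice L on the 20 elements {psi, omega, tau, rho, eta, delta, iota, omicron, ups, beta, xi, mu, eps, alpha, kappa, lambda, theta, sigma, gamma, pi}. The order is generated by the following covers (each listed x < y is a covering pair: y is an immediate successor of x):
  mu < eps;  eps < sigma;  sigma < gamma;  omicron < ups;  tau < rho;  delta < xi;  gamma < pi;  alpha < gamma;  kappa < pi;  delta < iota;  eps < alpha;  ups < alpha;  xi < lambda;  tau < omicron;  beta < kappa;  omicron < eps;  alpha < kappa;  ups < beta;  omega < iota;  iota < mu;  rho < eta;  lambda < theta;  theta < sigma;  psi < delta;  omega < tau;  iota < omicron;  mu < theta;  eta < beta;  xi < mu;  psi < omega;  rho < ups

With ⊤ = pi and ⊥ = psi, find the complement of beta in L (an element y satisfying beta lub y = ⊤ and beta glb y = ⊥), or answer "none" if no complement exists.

For every candidate y, either beta ∨ y ≠ pi or beta ∧ y ≠ psi; no complement exists.

none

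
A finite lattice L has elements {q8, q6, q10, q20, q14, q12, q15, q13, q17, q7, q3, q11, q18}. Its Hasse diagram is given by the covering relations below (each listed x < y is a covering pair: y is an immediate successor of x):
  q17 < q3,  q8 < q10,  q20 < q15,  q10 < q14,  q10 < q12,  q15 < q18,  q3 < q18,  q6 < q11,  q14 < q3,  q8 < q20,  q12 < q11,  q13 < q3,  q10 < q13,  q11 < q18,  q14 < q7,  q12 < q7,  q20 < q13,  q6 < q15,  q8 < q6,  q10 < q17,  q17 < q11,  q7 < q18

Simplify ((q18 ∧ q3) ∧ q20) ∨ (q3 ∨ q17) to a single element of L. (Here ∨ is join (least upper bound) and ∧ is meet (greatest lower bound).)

q18 ∧ q3 = q3
q3 ∧ q20 = q20
q3 ∨ q17 = q3
q20 ∨ q3 = q3

q3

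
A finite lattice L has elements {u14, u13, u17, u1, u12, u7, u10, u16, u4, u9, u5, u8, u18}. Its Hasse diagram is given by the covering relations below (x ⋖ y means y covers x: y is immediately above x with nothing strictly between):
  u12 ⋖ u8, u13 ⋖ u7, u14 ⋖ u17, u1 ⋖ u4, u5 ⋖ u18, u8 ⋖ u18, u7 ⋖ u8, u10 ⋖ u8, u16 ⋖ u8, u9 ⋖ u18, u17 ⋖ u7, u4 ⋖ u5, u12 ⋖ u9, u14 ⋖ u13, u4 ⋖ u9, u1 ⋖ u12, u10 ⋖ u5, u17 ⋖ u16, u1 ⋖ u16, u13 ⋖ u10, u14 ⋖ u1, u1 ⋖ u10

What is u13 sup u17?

u7

Common upper bounds of {u13, u17}: u18, u7, u8.
The least among these is u7.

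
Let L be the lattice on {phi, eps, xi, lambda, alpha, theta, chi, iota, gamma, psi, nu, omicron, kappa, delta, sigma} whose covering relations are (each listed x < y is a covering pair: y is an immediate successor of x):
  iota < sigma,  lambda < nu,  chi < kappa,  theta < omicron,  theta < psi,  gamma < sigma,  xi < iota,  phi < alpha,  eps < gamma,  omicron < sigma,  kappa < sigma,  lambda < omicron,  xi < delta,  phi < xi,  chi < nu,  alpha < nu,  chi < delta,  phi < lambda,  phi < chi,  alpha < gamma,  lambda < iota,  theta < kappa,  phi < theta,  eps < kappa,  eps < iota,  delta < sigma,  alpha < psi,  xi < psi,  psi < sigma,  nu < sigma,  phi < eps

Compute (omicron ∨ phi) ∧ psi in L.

omicron ∨ phi = omicron
omicron ∧ psi = theta

theta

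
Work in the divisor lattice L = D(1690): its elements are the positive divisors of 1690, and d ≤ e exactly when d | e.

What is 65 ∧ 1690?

65

In the divisibility order, the meet is the greatest common divisor: gcd(65, 1690) = 65.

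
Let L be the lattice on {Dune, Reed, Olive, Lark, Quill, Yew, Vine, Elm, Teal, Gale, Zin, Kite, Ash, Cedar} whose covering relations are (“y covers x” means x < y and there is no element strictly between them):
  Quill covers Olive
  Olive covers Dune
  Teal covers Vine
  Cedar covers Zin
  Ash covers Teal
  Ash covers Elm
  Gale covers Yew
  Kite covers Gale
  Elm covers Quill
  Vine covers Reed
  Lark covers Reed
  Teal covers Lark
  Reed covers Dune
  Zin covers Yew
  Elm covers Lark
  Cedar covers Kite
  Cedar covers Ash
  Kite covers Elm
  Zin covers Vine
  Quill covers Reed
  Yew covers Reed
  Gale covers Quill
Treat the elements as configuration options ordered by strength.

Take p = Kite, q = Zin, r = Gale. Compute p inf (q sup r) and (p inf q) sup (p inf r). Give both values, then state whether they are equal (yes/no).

Kite; Gale; no

q sup r = Cedar, so p inf (q sup r) = Kite inf Cedar = Kite.
p inf q = Yew and p inf r = Gale, so (p inf q) sup (p inf r) = Yew sup Gale = Gale.
Equal: no.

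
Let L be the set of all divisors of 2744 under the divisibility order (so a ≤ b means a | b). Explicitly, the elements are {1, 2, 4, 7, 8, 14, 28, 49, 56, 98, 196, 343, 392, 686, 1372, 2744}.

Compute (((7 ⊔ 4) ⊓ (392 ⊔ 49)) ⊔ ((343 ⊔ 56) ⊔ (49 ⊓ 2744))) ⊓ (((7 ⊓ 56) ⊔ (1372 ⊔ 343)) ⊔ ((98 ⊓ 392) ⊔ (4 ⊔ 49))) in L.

1372

7 ∨ 4 = 28
392 ∨ 49 = 392
28 ∧ 392 = 28
343 ∨ 56 = 2744
49 ∧ 2744 = 49
2744 ∨ 49 = 2744
28 ∨ 2744 = 2744
7 ∧ 56 = 7
1372 ∨ 343 = 1372
7 ∨ 1372 = 1372
98 ∧ 392 = 98
4 ∨ 49 = 196
98 ∨ 196 = 196
1372 ∨ 196 = 1372
2744 ∧ 1372 = 1372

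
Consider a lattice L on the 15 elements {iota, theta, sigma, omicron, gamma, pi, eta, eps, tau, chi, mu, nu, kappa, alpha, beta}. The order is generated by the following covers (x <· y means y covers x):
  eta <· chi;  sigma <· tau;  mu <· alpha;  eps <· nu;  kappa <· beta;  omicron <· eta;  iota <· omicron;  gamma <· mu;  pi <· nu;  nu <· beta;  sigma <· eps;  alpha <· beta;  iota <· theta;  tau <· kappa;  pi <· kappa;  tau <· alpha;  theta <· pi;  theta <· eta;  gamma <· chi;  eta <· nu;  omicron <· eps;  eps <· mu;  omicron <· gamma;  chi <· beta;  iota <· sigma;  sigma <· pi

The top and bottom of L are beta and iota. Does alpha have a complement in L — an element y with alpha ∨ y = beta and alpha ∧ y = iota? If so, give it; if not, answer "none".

Need y with alpha ∨ y = beta and alpha ∧ y = iota.
Checking each element gives: theta.

theta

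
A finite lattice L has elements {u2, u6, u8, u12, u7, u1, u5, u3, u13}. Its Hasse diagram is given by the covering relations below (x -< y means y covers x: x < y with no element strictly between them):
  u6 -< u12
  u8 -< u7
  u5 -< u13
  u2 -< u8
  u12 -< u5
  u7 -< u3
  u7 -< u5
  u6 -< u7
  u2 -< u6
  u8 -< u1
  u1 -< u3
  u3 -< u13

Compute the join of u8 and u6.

Common upper bounds of {u8, u6}: u13, u3, u5, u7.
The least among these is u7.

u7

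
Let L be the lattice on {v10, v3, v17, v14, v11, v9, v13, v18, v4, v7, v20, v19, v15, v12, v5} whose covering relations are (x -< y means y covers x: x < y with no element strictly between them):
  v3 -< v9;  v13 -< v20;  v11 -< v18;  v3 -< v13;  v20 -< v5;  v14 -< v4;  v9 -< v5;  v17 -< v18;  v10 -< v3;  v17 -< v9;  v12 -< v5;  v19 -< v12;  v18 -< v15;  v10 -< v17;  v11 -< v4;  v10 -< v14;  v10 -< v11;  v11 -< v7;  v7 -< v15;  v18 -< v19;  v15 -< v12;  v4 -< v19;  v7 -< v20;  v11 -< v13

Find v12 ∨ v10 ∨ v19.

v12

Common upper bounds of {v12, v10, v19}: v12, v5.
The least among these is v12.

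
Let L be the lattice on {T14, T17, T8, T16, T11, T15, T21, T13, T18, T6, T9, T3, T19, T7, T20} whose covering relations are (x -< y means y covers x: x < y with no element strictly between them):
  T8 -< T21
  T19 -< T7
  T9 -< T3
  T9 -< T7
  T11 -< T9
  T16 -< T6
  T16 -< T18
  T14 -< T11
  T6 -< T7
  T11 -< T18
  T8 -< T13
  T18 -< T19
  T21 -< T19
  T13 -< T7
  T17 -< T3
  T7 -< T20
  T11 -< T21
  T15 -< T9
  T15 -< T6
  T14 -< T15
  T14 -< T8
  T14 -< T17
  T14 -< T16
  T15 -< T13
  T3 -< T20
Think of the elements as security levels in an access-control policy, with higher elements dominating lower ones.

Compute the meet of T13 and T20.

T13

Common lower bounds of {T13, T20}: T13, T14, T15, T8.
The greatest among these is T13.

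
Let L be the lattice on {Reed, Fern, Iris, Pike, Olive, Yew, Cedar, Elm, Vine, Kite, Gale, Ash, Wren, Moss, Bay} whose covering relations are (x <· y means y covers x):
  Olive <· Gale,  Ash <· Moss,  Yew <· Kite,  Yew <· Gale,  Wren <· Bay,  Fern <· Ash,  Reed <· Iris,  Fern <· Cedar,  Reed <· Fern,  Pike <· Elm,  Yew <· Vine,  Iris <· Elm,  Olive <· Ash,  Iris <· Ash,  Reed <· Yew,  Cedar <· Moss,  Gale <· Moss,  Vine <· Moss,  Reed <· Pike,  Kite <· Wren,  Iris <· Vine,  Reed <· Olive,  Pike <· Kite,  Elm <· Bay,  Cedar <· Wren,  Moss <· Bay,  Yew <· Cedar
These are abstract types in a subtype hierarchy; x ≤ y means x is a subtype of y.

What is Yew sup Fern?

Common upper bounds of {Yew, Fern}: Bay, Cedar, Moss, Wren.
The least among these is Cedar.

Cedar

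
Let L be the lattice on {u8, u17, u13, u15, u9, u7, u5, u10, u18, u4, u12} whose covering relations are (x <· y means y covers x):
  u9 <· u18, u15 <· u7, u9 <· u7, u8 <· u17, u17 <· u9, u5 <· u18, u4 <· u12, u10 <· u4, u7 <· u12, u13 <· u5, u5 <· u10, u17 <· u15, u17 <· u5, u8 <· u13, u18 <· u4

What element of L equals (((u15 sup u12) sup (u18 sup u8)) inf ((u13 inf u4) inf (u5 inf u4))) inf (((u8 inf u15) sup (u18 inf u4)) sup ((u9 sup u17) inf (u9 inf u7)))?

u15 ∨ u12 = u12
u18 ∨ u8 = u18
u12 ∨ u18 = u12
u13 ∧ u4 = u13
u5 ∧ u4 = u5
u13 ∧ u5 = u13
u12 ∧ u13 = u13
u8 ∧ u15 = u8
u18 ∧ u4 = u18
u8 ∨ u18 = u18
u9 ∨ u17 = u9
u9 ∧ u7 = u9
u9 ∧ u9 = u9
u18 ∨ u9 = u18
u13 ∧ u18 = u13

u13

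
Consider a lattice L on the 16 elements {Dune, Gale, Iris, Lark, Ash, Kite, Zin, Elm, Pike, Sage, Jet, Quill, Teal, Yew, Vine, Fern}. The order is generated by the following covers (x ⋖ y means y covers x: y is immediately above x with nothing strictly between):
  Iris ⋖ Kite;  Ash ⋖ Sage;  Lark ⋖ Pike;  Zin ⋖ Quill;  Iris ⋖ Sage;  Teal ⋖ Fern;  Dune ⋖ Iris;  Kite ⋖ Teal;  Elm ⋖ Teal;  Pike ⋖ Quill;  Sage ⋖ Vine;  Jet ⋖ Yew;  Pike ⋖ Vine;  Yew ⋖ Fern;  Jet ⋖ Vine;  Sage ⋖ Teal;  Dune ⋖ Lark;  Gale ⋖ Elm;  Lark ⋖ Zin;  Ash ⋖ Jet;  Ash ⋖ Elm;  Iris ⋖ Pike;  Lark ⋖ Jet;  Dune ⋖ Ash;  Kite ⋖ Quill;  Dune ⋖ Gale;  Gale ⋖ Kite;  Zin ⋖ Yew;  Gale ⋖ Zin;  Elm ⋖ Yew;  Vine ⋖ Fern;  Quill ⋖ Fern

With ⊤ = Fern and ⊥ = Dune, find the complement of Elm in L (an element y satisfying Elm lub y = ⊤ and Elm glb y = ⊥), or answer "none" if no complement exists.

Pike

Need y with Elm ∨ y = Fern and Elm ∧ y = Dune.
Checking each element gives: Pike.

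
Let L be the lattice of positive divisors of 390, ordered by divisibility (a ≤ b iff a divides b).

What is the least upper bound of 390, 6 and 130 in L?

390

Common upper bounds of {390, 6, 130}: 390.
The least among these is 390.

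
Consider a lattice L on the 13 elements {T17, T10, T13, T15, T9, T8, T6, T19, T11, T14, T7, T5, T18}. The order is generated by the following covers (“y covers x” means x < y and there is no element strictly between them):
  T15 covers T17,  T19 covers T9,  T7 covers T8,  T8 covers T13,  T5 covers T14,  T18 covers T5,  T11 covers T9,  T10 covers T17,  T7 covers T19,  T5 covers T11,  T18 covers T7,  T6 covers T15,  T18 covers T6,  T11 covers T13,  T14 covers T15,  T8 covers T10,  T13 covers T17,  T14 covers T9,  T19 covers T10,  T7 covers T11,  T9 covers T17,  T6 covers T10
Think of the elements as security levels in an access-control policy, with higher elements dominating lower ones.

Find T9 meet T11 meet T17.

Common lower bounds of {T9, T11, T17}: T17.
The greatest among these is T17.

T17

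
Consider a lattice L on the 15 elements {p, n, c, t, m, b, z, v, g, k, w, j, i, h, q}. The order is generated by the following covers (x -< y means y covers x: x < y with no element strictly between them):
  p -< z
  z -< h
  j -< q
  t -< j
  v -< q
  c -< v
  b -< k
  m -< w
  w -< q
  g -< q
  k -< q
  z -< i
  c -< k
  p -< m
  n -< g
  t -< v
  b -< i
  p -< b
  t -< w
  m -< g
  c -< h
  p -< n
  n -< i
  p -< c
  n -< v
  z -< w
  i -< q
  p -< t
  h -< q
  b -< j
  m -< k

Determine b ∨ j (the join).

Common upper bounds of {b, j}: j, q.
The least among these is j.

j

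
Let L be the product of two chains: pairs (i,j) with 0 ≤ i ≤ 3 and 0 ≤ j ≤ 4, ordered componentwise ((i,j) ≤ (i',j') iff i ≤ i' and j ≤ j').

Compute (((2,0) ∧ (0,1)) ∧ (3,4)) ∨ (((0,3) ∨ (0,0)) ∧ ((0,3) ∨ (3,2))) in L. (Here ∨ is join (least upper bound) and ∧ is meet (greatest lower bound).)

(2,0) ∧ (0,1) = (0,0)
(0,0) ∧ (3,4) = (0,0)
(0,3) ∨ (0,0) = (0,3)
(0,3) ∨ (3,2) = (3,3)
(0,3) ∧ (3,3) = (0,3)
(0,0) ∨ (0,3) = (0,3)

(0,3)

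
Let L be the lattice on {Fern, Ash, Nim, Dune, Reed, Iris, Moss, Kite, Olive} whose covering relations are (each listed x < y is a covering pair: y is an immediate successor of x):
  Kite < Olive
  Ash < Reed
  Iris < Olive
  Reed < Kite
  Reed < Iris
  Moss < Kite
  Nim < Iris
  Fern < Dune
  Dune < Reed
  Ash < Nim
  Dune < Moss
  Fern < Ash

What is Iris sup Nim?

Iris

Common upper bounds of {Iris, Nim}: Iris, Olive.
The least among these is Iris.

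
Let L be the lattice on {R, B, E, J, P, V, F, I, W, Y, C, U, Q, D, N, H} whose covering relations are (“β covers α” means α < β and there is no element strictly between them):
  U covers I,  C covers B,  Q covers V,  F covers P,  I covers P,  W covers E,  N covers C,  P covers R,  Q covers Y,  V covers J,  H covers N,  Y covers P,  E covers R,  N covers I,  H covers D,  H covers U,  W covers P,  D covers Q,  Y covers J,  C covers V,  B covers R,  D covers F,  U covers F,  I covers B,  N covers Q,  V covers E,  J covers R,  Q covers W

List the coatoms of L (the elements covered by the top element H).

D, N, U

The coatoms are exactly the elements covered by H: D, N, U.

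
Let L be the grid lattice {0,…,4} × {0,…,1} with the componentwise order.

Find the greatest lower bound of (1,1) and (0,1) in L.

(0,1)

In a product of chains, the meet is componentwise min, giving (0,1).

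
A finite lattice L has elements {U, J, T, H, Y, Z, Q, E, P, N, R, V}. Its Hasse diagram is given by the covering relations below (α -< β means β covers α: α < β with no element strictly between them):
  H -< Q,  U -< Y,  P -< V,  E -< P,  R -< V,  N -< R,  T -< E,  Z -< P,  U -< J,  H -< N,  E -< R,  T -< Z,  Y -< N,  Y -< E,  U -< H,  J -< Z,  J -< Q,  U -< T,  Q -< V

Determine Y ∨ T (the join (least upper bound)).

Common upper bounds of {Y, T}: E, P, R, V.
The least among these is E.

E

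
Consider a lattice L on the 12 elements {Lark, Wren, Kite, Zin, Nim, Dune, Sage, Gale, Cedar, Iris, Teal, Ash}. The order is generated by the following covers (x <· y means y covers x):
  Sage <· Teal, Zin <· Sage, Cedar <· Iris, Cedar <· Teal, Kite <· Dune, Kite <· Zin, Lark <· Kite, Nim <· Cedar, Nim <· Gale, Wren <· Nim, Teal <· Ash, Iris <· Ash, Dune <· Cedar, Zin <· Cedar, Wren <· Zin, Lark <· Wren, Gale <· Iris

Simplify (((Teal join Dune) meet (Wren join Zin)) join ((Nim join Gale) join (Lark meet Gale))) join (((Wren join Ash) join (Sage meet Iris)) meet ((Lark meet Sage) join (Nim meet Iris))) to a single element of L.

Iris

Teal ∨ Dune = Teal
Wren ∨ Zin = Zin
Teal ∧ Zin = Zin
Nim ∨ Gale = Gale
Lark ∧ Gale = Lark
Gale ∨ Lark = Gale
Zin ∨ Gale = Iris
Wren ∨ Ash = Ash
Sage ∧ Iris = Zin
Ash ∨ Zin = Ash
Lark ∧ Sage = Lark
Nim ∧ Iris = Nim
Lark ∨ Nim = Nim
Ash ∧ Nim = Nim
Iris ∨ Nim = Iris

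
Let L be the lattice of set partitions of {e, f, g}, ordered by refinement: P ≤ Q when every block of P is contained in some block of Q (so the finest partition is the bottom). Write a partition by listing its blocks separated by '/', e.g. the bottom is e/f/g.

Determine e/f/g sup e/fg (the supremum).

The join of e/f/g and e/fg merges any blocks that overlap across the partitions, giving e/fg.

e/fg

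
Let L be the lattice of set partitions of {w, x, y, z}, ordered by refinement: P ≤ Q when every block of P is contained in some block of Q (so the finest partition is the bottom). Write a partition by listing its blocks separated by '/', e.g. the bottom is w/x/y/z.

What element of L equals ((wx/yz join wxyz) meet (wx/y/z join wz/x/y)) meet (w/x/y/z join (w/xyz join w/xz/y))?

wx/yz ∨ wxyz = wxyz
wx/y/z ∨ wz/x/y = wxz/y
wxyz ∧ wxz/y = wxz/y
w/xyz ∨ w/xz/y = w/xyz
w/x/y/z ∨ w/xyz = w/xyz
wxz/y ∧ w/xyz = w/xz/y

w/xz/y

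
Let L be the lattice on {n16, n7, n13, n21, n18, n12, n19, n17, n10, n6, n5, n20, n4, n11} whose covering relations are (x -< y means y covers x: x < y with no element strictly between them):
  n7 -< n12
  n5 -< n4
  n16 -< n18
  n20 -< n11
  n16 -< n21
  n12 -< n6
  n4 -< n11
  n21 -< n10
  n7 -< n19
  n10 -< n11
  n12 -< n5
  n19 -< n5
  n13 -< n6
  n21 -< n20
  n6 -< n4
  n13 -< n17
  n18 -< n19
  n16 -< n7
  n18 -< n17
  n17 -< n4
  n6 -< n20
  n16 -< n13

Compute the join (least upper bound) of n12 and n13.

n6

Common upper bounds of {n12, n13}: n11, n20, n4, n6.
The least among these is n6.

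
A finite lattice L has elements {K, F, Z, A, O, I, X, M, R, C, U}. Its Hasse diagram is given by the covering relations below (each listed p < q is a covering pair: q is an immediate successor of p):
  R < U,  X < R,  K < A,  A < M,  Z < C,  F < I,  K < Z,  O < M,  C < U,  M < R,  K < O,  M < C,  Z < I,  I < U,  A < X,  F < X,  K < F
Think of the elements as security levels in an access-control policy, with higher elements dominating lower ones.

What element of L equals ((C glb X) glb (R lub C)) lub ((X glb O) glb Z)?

C ∧ X = A
R ∨ C = U
A ∧ U = A
X ∧ O = K
K ∧ Z = K
A ∨ K = A

A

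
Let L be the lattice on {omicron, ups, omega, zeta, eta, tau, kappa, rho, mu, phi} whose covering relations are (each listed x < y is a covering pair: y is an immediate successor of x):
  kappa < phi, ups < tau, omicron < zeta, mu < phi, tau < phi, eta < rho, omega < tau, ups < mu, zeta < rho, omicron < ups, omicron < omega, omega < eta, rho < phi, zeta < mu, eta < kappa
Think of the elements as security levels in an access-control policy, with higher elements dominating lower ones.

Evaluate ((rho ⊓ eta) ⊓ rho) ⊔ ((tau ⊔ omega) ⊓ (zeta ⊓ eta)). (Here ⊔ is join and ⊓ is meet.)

eta

rho ∧ eta = eta
eta ∧ rho = eta
tau ∨ omega = tau
zeta ∧ eta = omicron
tau ∧ omicron = omicron
eta ∨ omicron = eta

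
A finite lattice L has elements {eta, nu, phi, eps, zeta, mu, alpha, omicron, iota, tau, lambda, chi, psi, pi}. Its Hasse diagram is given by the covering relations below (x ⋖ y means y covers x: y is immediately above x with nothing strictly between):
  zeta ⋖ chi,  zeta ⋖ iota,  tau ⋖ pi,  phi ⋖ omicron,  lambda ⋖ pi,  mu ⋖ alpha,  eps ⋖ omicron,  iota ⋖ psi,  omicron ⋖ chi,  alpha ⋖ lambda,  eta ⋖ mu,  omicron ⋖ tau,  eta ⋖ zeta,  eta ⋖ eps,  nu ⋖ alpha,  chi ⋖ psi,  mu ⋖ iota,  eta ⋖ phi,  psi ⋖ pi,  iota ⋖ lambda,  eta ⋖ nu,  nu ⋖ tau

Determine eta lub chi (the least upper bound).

chi

Common upper bounds of {eta, chi}: chi, pi, psi.
The least among these is chi.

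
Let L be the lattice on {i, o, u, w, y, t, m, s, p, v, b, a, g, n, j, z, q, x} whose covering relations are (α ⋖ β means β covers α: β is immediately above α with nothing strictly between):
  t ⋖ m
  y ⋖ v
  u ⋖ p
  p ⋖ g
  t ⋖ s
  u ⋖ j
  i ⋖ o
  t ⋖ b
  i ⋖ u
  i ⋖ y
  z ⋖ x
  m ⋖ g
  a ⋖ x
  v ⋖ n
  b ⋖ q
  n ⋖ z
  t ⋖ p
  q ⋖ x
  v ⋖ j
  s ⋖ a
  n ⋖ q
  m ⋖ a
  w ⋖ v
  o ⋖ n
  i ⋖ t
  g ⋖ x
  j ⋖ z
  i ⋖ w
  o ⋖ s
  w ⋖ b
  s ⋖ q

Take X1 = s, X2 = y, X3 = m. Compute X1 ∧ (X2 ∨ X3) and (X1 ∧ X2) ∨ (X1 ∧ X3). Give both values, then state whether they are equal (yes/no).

s; t; no

X2 ∨ X3 = x, so X1 ∧ (X2 ∨ X3) = s ∧ x = s.
X1 ∧ X2 = i and X1 ∧ X3 = t, so (X1 ∧ X2) ∨ (X1 ∧ X3) = i ∨ t = t.
Equal: no.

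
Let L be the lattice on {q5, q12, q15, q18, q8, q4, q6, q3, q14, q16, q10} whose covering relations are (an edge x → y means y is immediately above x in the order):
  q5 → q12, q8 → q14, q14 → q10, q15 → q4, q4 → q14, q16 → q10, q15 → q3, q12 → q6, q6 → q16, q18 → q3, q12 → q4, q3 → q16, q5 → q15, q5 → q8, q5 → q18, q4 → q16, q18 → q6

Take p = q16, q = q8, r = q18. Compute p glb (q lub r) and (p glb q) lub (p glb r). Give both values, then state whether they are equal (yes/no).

q lub r = q10, so p glb (q lub r) = q16 glb q10 = q16.
p glb q = q5 and p glb r = q18, so (p glb q) lub (p glb r) = q5 lub q18 = q18.
Equal: no.

q16; q18; no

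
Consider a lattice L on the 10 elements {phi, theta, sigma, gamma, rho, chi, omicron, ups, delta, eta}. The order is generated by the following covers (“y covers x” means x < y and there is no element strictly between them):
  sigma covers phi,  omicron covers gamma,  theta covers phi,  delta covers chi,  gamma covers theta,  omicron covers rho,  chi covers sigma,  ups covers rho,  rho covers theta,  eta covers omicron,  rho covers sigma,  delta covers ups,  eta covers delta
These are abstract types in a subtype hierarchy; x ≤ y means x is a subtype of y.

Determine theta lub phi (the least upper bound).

Common upper bounds of {theta, phi}: delta, eta, gamma, omicron, rho, theta, ups.
The least among these is theta.

theta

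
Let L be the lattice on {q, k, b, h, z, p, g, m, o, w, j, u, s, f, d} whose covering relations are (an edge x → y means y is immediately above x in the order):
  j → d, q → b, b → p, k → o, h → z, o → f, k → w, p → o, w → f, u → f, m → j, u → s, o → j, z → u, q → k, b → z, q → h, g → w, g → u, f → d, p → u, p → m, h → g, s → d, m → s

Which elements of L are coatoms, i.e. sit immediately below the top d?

The coatoms are exactly the elements covered by d: f, j, s.

f, j, s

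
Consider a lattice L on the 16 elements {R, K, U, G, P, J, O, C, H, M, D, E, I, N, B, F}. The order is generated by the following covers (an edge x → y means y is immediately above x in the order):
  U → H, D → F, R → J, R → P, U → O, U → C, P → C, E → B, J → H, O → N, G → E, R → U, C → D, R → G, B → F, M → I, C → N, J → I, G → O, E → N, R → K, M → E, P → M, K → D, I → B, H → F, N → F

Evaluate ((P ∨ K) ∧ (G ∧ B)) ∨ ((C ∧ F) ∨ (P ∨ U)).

P ∨ K = D
G ∧ B = G
D ∧ G = R
C ∧ F = C
P ∨ U = C
C ∨ C = C
R ∨ C = C

C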